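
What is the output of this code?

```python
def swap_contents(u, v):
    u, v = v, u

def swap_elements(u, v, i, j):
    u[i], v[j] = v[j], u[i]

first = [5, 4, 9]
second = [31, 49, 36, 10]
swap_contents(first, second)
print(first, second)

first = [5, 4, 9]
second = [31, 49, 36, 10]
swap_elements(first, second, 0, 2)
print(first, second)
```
[5, 4, 9] [31, 49, 36, 10]
[36, 4, 9] [31, 49, 5, 10]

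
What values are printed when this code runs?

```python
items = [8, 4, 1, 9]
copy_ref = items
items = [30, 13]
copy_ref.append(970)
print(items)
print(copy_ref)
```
[30, 13]
[8, 4, 1, 9, 970]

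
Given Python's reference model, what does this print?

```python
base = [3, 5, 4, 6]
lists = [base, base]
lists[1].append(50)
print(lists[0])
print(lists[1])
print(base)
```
[3, 5, 4, 6, 50]
[3, 5, 4, 6, 50]
[3, 5, 4, 6, 50]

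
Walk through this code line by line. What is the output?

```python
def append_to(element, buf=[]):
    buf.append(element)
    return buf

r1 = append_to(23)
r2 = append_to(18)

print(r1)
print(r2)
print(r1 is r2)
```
[23, 18]
[23, 18]
True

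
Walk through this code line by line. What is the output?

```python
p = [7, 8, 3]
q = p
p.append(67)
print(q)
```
[7, 8, 3, 67]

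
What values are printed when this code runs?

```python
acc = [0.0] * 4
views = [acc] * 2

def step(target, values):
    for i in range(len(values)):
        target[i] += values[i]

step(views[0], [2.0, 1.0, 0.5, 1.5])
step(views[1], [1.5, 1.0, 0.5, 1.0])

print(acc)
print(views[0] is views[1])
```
[3.5, 2.0, 1.0, 2.5]
True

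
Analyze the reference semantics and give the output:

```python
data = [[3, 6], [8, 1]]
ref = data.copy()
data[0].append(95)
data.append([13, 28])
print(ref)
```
[[3, 6, 95], [8, 1]]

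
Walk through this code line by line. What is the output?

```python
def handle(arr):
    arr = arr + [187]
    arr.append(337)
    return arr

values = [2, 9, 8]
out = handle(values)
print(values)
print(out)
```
[2, 9, 8]
[2, 9, 8, 187, 337]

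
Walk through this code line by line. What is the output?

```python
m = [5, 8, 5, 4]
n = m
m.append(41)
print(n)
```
[5, 8, 5, 4, 41]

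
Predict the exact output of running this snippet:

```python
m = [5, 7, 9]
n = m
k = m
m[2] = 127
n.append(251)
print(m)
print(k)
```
[5, 7, 127, 251]
[5, 7, 127, 251]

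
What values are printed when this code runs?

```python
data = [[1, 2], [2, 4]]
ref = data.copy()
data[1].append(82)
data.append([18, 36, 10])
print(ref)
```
[[1, 2], [2, 4, 82]]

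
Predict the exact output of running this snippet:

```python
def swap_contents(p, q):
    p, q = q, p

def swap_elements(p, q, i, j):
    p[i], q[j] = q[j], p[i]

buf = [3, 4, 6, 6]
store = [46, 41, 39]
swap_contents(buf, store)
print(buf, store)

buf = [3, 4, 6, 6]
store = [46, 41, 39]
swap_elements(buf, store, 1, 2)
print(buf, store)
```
[3, 4, 6, 6] [46, 41, 39]
[3, 39, 6, 6] [46, 41, 4]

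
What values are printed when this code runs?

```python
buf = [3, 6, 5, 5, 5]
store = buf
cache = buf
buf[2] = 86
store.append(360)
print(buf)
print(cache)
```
[3, 6, 86, 5, 5, 360]
[3, 6, 86, 5, 5, 360]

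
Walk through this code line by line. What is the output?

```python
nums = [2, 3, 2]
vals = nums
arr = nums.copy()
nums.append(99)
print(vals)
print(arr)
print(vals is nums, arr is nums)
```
[2, 3, 2, 99]
[2, 3, 2]
True False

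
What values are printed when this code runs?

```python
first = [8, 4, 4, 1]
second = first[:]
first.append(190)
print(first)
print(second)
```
[8, 4, 4, 1, 190]
[8, 4, 4, 1]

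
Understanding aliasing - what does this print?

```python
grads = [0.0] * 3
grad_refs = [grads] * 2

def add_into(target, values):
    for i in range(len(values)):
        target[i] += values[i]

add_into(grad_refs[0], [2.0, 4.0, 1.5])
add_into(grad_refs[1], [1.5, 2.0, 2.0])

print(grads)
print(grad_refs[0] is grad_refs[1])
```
[3.5, 6.0, 3.5]
True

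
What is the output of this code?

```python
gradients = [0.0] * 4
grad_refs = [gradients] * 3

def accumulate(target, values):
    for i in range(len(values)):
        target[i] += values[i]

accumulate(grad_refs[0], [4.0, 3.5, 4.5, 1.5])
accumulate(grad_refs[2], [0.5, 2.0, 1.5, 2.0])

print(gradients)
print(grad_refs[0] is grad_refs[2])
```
[4.5, 5.5, 6.0, 3.5]
True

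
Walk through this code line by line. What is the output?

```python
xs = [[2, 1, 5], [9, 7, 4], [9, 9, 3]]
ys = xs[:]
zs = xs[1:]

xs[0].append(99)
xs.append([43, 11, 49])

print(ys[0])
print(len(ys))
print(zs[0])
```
[2, 1, 5, 99]
3
[9, 7, 4]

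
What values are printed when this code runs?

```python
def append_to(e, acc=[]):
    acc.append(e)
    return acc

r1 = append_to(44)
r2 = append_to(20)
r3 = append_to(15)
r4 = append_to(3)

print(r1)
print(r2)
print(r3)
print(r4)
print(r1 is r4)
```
[44, 20, 15, 3]
[44, 20, 15, 3]
[44, 20, 15, 3]
[44, 20, 15, 3]
True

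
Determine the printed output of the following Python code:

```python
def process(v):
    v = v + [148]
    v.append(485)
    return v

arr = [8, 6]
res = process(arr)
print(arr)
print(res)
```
[8, 6]
[8, 6, 148, 485]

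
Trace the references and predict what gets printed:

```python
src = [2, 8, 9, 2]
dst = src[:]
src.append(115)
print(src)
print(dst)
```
[2, 8, 9, 2, 115]
[2, 8, 9, 2]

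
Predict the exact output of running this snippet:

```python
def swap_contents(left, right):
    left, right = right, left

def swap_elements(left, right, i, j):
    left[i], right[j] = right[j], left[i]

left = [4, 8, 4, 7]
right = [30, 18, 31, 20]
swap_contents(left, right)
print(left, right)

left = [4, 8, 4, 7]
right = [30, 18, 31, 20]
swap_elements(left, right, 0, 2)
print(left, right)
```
[4, 8, 4, 7] [30, 18, 31, 20]
[31, 8, 4, 7] [30, 18, 4, 20]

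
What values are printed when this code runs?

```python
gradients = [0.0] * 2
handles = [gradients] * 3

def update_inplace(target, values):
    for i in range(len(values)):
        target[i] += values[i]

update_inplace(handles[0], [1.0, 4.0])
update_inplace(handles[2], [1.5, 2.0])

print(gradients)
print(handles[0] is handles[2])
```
[2.5, 6.0]
True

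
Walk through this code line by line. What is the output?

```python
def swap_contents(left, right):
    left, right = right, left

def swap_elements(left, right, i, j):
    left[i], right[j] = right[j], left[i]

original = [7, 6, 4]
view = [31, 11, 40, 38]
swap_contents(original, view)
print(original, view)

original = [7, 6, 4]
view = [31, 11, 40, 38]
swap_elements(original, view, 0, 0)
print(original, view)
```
[7, 6, 4] [31, 11, 40, 38]
[31, 6, 4] [7, 11, 40, 38]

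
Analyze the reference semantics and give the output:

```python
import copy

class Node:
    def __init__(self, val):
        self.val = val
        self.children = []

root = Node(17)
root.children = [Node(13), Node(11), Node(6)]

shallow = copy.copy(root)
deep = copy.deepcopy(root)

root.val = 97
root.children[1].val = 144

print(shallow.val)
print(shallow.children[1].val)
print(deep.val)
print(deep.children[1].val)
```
17
144
17
11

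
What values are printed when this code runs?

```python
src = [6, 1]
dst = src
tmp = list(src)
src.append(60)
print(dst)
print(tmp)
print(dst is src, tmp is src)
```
[6, 1, 60]
[6, 1]
True False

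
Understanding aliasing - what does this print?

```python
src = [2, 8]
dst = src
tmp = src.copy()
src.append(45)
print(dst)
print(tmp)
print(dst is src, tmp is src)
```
[2, 8, 45]
[2, 8]
True False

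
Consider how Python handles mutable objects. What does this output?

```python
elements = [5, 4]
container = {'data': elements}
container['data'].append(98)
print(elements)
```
[5, 4, 98]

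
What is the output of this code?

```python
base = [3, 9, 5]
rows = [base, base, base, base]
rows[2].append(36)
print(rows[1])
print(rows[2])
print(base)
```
[3, 9, 5, 36]
[3, 9, 5, 36]
[3, 9, 5, 36]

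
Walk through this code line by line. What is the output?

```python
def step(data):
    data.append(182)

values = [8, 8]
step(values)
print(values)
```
[8, 8, 182]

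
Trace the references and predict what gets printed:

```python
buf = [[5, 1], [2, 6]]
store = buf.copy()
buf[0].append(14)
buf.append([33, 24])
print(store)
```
[[5, 1, 14], [2, 6]]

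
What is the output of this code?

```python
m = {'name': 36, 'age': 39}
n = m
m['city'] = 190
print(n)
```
{'name': 36, 'age': 39, 'city': 190}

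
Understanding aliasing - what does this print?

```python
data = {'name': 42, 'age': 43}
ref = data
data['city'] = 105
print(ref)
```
{'name': 42, 'age': 43, 'city': 105}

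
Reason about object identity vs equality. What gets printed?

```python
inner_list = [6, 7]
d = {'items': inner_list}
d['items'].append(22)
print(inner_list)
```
[6, 7, 22]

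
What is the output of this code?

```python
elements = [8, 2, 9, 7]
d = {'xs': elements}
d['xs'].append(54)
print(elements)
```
[8, 2, 9, 7, 54]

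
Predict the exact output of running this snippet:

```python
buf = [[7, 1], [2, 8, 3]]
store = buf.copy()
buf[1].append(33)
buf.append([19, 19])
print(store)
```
[[7, 1], [2, 8, 3, 33]]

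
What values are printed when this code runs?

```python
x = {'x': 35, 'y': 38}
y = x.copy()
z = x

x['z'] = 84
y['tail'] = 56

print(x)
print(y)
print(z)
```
{'x': 35, 'y': 38, 'z': 84}
{'x': 35, 'y': 38, 'tail': 56}
{'x': 35, 'y': 38, 'z': 84}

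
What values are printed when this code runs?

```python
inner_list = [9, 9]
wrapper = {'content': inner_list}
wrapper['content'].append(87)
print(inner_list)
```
[9, 9, 87]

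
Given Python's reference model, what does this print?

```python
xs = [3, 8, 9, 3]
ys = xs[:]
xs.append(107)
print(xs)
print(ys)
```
[3, 8, 9, 3, 107]
[3, 8, 9, 3]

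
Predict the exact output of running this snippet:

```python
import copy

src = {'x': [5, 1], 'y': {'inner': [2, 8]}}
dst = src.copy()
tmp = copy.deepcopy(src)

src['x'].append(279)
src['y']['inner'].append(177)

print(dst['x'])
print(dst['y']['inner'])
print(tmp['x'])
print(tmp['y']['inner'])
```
[5, 1, 279]
[2, 8, 177]
[5, 1]
[2, 8]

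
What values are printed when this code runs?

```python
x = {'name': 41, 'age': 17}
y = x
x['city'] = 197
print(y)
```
{'name': 41, 'age': 17, 'city': 197}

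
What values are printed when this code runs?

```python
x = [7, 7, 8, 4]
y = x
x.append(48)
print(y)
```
[7, 7, 8, 4, 48]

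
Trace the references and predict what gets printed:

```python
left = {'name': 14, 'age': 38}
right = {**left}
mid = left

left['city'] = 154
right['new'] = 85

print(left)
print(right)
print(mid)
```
{'name': 14, 'age': 38, 'city': 154}
{'name': 14, 'age': 38, 'new': 85}
{'name': 14, 'age': 38, 'city': 154}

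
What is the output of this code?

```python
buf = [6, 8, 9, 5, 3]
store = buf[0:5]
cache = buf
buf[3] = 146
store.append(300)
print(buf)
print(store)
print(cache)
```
[6, 8, 9, 146, 3]
[6, 8, 9, 5, 3, 300]
[6, 8, 9, 146, 3]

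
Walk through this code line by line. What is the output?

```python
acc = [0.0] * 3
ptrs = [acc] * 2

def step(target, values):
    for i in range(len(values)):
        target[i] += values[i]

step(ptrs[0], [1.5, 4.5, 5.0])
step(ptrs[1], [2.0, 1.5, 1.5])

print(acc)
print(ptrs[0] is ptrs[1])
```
[3.5, 6.0, 6.5]
True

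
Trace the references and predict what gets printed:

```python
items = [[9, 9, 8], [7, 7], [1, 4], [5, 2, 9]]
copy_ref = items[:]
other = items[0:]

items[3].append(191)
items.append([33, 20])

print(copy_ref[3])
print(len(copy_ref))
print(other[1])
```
[5, 2, 9, 191]
4
[7, 7]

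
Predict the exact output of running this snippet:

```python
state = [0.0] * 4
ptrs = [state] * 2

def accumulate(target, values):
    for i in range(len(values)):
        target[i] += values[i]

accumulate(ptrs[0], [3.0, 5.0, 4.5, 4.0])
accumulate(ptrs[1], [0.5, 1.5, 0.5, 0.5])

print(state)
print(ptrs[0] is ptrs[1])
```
[3.5, 6.5, 5.0, 4.5]
True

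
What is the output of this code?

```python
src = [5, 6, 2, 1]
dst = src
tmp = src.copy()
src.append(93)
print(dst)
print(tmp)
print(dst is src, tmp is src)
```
[5, 6, 2, 1, 93]
[5, 6, 2, 1]
True False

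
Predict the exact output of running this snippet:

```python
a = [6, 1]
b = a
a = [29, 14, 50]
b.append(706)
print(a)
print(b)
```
[29, 14, 50]
[6, 1, 706]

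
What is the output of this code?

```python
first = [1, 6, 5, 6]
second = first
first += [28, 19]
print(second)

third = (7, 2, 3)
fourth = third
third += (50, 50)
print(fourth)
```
[1, 6, 5, 6, 28, 19]
(7, 2, 3)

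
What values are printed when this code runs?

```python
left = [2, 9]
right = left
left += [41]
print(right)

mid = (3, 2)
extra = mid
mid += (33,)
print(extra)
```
[2, 9, 41]
(3, 2)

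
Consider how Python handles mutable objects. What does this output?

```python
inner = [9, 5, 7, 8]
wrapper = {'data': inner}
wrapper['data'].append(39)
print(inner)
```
[9, 5, 7, 8, 39]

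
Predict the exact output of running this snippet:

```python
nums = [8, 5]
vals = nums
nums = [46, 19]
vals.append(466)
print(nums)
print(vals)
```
[46, 19]
[8, 5, 466]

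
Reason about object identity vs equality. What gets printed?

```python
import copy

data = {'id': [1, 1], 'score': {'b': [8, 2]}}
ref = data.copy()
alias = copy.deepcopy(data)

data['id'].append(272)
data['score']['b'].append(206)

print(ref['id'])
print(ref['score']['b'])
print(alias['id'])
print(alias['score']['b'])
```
[1, 1, 272]
[8, 2, 206]
[1, 1]
[8, 2]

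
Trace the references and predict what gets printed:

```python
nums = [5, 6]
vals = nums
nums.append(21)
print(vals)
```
[5, 6, 21]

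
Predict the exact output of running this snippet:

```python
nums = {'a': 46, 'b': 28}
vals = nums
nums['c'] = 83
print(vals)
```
{'a': 46, 'b': 28, 'c': 83}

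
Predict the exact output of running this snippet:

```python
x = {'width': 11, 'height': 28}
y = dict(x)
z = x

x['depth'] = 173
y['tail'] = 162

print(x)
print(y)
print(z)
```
{'width': 11, 'height': 28, 'depth': 173}
{'width': 11, 'height': 28, 'tail': 162}
{'width': 11, 'height': 28, 'depth': 173}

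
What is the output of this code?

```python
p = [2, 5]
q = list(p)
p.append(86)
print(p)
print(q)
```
[2, 5, 86]
[2, 5]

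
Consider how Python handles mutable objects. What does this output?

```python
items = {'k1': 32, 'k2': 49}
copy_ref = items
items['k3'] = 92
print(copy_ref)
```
{'k1': 32, 'k2': 49, 'k3': 92}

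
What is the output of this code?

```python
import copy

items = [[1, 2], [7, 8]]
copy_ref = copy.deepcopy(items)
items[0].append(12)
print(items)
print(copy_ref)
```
[[1, 2, 12], [7, 8]]
[[1, 2], [7, 8]]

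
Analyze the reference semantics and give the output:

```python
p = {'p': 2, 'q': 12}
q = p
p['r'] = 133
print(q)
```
{'p': 2, 'q': 12, 'r': 133}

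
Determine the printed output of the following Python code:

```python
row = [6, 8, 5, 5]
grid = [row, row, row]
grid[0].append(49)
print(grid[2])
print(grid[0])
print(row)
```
[6, 8, 5, 5, 49]
[6, 8, 5, 5, 49]
[6, 8, 5, 5, 49]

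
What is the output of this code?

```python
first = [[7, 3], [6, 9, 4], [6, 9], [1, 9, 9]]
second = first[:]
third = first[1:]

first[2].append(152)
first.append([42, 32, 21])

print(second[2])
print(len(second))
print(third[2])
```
[6, 9, 152]
4
[1, 9, 9]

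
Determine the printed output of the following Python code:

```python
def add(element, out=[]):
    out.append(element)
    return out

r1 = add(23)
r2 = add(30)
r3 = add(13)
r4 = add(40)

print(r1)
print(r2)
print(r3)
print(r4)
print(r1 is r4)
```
[23, 30, 13, 40]
[23, 30, 13, 40]
[23, 30, 13, 40]
[23, 30, 13, 40]
True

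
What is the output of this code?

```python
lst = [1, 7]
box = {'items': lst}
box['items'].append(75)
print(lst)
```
[1, 7, 75]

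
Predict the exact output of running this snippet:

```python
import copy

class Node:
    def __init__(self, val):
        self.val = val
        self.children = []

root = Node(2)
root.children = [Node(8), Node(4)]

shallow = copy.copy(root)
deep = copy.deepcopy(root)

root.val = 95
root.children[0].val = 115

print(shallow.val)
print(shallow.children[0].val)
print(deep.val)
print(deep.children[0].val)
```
2
115
2
8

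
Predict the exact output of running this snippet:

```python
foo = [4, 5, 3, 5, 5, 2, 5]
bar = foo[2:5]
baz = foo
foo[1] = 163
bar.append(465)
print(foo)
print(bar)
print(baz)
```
[4, 163, 3, 5, 5, 2, 5]
[3, 5, 5, 465]
[4, 163, 3, 5, 5, 2, 5]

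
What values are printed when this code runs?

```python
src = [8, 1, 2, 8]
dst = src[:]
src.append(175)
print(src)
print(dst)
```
[8, 1, 2, 8, 175]
[8, 1, 2, 8]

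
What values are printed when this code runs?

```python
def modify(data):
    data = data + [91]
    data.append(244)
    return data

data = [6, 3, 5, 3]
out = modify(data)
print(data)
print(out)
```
[6, 3, 5, 3]
[6, 3, 5, 3, 91, 244]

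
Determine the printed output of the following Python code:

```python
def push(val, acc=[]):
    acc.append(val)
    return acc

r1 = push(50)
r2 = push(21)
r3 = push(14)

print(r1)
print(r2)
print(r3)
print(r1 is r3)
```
[50, 21, 14]
[50, 21, 14]
[50, 21, 14]
True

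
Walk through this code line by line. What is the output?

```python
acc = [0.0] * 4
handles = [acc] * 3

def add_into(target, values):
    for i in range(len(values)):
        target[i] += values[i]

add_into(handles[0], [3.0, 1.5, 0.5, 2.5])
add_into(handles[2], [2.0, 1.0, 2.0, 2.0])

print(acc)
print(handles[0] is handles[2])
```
[5.0, 2.5, 2.5, 4.5]
True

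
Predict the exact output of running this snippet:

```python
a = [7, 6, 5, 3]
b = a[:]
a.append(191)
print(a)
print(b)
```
[7, 6, 5, 3, 191]
[7, 6, 5, 3]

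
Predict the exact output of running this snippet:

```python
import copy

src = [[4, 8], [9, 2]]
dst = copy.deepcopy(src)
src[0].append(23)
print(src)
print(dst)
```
[[4, 8, 23], [9, 2]]
[[4, 8], [9, 2]]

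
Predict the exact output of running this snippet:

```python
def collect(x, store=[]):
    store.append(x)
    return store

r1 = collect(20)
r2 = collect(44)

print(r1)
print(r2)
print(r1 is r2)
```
[20, 44]
[20, 44]
True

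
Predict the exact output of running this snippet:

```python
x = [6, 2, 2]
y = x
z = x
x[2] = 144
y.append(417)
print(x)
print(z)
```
[6, 2, 144, 417]
[6, 2, 144, 417]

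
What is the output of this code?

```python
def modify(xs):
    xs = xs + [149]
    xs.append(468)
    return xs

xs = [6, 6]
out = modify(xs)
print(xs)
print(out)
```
[6, 6]
[6, 6, 149, 468]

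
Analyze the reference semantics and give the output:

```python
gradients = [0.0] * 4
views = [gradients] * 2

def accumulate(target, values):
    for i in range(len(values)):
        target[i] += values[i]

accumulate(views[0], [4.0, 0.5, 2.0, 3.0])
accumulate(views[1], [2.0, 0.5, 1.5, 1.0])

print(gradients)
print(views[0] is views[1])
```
[6.0, 1.0, 3.5, 4.0]
True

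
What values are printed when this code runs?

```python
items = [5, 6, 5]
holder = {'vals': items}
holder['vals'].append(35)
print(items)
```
[5, 6, 5, 35]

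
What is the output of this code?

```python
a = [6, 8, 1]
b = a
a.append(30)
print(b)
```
[6, 8, 1, 30]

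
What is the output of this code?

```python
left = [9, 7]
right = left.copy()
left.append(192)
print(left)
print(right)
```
[9, 7, 192]
[9, 7]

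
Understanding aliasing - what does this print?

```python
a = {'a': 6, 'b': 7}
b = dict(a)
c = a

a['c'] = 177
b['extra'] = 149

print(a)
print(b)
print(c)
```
{'a': 6, 'b': 7, 'c': 177}
{'a': 6, 'b': 7, 'extra': 149}
{'a': 6, 'b': 7, 'c': 177}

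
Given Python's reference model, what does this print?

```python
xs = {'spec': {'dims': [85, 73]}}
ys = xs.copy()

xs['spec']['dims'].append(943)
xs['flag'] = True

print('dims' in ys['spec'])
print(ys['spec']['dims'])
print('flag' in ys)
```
True
[85, 73, 943]
False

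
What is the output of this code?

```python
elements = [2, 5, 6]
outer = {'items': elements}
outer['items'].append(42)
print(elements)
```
[2, 5, 6, 42]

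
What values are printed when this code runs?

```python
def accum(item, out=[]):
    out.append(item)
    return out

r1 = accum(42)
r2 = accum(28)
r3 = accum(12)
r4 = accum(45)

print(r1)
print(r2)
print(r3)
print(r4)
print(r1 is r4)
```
[42, 28, 12, 45]
[42, 28, 12, 45]
[42, 28, 12, 45]
[42, 28, 12, 45]
True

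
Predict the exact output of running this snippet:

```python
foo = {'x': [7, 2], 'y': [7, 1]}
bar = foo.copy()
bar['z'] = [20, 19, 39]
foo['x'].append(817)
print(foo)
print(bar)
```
{'x': [7, 2, 817], 'y': [7, 1]}
{'x': [7, 2, 817], 'y': [7, 1], 'z': [20, 19, 39]}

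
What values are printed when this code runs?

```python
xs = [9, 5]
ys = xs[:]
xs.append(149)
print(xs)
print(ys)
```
[9, 5, 149]
[9, 5]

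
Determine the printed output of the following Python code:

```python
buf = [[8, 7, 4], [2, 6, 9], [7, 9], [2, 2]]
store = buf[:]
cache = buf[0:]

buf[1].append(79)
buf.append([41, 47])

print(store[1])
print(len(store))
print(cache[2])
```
[2, 6, 9, 79]
4
[7, 9]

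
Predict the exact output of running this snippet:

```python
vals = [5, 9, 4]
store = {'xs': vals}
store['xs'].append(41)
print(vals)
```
[5, 9, 4, 41]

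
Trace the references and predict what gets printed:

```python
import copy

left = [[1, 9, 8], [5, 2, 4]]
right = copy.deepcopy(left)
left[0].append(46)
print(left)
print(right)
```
[[1, 9, 8, 46], [5, 2, 4]]
[[1, 9, 8], [5, 2, 4]]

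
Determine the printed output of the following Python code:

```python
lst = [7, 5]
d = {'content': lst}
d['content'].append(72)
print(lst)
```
[7, 5, 72]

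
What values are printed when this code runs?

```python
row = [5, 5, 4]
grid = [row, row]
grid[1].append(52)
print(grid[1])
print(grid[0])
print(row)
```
[5, 5, 4, 52]
[5, 5, 4, 52]
[5, 5, 4, 52]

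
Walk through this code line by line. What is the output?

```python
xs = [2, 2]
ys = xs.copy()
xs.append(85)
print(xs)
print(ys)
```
[2, 2, 85]
[2, 2]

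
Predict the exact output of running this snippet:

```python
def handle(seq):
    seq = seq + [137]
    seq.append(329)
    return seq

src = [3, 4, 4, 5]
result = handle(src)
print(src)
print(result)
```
[3, 4, 4, 5]
[3, 4, 4, 5, 137, 329]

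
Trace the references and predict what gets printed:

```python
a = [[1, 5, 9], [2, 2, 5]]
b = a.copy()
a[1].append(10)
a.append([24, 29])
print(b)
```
[[1, 5, 9], [2, 2, 5, 10]]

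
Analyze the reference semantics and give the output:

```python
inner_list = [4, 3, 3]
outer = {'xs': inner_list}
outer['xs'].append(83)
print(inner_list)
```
[4, 3, 3, 83]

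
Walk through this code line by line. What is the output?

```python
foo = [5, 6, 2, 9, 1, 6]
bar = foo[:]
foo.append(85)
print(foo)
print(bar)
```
[5, 6, 2, 9, 1, 6, 85]
[5, 6, 2, 9, 1, 6]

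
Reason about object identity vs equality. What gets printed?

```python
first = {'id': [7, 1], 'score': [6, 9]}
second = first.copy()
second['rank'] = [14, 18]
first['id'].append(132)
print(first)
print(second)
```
{'id': [7, 1, 132], 'score': [6, 9]}
{'id': [7, 1, 132], 'score': [6, 9], 'rank': [14, 18]}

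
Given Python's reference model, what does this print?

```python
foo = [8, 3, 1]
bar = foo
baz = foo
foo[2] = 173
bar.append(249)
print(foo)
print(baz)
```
[8, 3, 173, 249]
[8, 3, 173, 249]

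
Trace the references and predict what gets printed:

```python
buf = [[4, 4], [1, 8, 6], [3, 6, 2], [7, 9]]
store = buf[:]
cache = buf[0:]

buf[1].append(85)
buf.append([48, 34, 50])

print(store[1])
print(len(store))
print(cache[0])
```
[1, 8, 6, 85]
4
[4, 4]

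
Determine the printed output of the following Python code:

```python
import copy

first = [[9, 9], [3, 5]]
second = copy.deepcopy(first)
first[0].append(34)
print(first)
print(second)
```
[[9, 9, 34], [3, 5]]
[[9, 9], [3, 5]]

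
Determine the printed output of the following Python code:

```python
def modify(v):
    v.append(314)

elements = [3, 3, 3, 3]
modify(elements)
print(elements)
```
[3, 3, 3, 3, 314]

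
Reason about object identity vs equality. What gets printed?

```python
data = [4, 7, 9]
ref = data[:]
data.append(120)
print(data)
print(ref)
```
[4, 7, 9, 120]
[4, 7, 9]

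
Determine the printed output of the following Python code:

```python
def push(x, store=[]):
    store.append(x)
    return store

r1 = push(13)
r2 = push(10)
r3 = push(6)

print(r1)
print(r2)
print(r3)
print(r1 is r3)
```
[13, 10, 6]
[13, 10, 6]
[13, 10, 6]
True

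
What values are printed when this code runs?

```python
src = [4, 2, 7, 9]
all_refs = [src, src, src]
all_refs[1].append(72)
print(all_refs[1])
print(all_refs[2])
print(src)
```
[4, 2, 7, 9, 72]
[4, 2, 7, 9, 72]
[4, 2, 7, 9, 72]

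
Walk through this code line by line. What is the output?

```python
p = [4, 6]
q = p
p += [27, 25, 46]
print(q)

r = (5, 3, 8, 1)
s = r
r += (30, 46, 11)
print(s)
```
[4, 6, 27, 25, 46]
(5, 3, 8, 1)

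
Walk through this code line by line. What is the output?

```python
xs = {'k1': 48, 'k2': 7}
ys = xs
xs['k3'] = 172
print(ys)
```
{'k1': 48, 'k2': 7, 'k3': 172}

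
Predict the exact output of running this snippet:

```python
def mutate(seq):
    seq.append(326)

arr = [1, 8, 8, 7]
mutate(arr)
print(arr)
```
[1, 8, 8, 7, 326]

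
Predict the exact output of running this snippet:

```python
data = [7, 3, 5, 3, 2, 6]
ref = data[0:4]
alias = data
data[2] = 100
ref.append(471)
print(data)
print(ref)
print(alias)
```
[7, 3, 100, 3, 2, 6]
[7, 3, 5, 3, 471]
[7, 3, 100, 3, 2, 6]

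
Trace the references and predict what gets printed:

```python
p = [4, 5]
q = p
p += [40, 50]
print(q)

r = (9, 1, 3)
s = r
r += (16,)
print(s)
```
[4, 5, 40, 50]
(9, 1, 3)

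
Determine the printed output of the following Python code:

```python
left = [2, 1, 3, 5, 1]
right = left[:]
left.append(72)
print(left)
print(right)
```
[2, 1, 3, 5, 1, 72]
[2, 1, 3, 5, 1]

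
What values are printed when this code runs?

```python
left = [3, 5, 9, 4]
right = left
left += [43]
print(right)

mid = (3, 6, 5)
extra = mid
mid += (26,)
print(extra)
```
[3, 5, 9, 4, 43]
(3, 6, 5)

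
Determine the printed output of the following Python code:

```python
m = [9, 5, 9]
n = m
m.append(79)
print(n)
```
[9, 5, 9, 79]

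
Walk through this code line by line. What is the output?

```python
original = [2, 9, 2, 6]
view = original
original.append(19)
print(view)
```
[2, 9, 2, 6, 19]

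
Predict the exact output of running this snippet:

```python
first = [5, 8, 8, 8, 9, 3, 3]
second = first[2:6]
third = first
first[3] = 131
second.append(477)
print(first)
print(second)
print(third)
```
[5, 8, 8, 131, 9, 3, 3]
[8, 8, 9, 3, 477]
[5, 8, 8, 131, 9, 3, 3]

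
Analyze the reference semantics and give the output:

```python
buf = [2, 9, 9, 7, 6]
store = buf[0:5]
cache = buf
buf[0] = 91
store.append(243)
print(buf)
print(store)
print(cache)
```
[91, 9, 9, 7, 6]
[2, 9, 9, 7, 6, 243]
[91, 9, 9, 7, 6]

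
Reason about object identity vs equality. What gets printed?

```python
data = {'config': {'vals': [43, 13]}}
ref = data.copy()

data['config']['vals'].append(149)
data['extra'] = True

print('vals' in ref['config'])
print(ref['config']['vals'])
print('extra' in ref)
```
True
[43, 13, 149]
False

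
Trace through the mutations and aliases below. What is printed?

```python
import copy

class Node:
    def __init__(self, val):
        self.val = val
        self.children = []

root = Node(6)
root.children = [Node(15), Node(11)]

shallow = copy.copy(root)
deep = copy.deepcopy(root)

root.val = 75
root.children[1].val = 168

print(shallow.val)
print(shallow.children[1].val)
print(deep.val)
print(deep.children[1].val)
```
6
168
6
11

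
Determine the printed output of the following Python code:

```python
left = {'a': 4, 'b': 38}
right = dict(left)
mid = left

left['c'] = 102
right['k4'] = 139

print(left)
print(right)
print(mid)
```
{'a': 4, 'b': 38, 'c': 102}
{'a': 4, 'b': 38, 'k4': 139}
{'a': 4, 'b': 38, 'c': 102}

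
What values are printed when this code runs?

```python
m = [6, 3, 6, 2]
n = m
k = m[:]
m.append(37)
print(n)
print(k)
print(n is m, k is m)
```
[6, 3, 6, 2, 37]
[6, 3, 6, 2]
True False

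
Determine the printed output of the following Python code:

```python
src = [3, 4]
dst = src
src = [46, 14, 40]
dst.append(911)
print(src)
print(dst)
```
[46, 14, 40]
[3, 4, 911]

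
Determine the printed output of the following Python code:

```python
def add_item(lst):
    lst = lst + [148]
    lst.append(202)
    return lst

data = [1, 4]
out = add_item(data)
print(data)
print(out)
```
[1, 4]
[1, 4, 148, 202]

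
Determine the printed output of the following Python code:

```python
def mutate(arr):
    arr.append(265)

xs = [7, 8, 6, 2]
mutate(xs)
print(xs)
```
[7, 8, 6, 2, 265]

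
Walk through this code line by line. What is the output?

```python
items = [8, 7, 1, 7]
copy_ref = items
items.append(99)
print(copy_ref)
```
[8, 7, 1, 7, 99]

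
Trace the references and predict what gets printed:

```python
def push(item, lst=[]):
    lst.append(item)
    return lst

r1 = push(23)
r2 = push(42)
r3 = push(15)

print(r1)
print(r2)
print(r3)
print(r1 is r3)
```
[23, 42, 15]
[23, 42, 15]
[23, 42, 15]
True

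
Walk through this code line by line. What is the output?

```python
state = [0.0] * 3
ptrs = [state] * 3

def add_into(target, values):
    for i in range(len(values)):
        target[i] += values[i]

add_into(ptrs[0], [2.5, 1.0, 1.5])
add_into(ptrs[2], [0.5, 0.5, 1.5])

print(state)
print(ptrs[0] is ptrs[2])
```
[3.0, 1.5, 3.0]
True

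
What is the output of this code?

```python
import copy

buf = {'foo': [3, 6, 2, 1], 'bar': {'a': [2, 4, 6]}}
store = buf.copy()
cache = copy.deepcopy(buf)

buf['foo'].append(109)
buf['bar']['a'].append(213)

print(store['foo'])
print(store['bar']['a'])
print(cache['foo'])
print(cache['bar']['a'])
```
[3, 6, 2, 1, 109]
[2, 4, 6, 213]
[3, 6, 2, 1]
[2, 4, 6]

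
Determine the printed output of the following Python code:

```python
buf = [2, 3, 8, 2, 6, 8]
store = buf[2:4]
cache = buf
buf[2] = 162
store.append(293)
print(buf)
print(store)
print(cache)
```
[2, 3, 162, 2, 6, 8]
[8, 2, 293]
[2, 3, 162, 2, 6, 8]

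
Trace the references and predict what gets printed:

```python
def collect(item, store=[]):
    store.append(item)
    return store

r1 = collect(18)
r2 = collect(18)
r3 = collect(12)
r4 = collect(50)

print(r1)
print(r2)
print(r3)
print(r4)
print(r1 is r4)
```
[18, 18, 12, 50]
[18, 18, 12, 50]
[18, 18, 12, 50]
[18, 18, 12, 50]
True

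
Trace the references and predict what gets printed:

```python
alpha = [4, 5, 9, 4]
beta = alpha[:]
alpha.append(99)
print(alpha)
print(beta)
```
[4, 5, 9, 4, 99]
[4, 5, 9, 4]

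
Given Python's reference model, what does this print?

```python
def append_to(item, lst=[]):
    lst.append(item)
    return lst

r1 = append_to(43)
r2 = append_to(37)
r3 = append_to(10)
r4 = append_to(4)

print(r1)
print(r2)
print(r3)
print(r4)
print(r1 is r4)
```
[43, 37, 10, 4]
[43, 37, 10, 4]
[43, 37, 10, 4]
[43, 37, 10, 4]
True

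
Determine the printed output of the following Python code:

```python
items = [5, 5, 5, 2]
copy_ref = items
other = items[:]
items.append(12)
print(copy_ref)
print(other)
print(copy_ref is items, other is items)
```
[5, 5, 5, 2, 12]
[5, 5, 5, 2]
True False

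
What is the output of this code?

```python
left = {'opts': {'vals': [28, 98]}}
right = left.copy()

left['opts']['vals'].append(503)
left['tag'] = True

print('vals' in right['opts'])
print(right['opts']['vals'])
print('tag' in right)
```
True
[28, 98, 503]
False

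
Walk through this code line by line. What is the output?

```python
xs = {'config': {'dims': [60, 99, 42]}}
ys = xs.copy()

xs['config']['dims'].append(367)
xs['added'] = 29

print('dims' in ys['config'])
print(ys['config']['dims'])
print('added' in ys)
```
True
[60, 99, 42, 367]
False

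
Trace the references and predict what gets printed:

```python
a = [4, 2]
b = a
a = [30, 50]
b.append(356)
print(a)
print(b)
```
[30, 50]
[4, 2, 356]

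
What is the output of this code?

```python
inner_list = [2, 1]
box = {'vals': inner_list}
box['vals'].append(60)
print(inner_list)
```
[2, 1, 60]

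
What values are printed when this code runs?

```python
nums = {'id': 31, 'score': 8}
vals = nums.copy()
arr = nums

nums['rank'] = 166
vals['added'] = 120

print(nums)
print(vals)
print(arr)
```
{'id': 31, 'score': 8, 'rank': 166}
{'id': 31, 'score': 8, 'added': 120}
{'id': 31, 'score': 8, 'rank': 166}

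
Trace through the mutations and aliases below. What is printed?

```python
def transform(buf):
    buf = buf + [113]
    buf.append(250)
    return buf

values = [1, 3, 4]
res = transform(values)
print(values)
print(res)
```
[1, 3, 4]
[1, 3, 4, 113, 250]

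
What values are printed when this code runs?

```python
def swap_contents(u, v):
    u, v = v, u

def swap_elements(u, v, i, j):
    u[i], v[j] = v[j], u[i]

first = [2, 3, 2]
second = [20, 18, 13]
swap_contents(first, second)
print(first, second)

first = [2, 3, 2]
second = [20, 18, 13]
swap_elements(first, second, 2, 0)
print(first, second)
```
[2, 3, 2] [20, 18, 13]
[2, 3, 20] [2, 18, 13]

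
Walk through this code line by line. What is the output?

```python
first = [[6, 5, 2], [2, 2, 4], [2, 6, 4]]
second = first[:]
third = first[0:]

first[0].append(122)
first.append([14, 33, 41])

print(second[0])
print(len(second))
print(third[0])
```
[6, 5, 2, 122]
3
[6, 5, 2, 122]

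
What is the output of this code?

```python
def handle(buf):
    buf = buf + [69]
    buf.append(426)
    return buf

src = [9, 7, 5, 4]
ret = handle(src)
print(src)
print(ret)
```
[9, 7, 5, 4]
[9, 7, 5, 4, 69, 426]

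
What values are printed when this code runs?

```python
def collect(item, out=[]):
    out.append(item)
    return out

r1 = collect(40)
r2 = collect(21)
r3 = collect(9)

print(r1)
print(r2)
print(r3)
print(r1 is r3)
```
[40, 21, 9]
[40, 21, 9]
[40, 21, 9]
True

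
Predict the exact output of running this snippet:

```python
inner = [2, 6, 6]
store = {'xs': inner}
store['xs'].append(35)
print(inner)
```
[2, 6, 6, 35]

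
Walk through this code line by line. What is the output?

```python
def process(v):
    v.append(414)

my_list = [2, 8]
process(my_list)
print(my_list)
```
[2, 8, 414]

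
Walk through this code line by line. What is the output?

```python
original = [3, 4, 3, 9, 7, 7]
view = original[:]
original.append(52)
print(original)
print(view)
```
[3, 4, 3, 9, 7, 7, 52]
[3, 4, 3, 9, 7, 7]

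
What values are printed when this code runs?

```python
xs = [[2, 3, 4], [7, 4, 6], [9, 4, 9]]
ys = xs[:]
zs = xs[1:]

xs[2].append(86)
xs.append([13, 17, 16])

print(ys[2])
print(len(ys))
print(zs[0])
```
[9, 4, 9, 86]
3
[7, 4, 6]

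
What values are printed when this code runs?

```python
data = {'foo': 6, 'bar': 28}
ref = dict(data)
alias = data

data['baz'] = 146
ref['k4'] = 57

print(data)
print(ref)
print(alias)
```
{'foo': 6, 'bar': 28, 'baz': 146}
{'foo': 6, 'bar': 28, 'k4': 57}
{'foo': 6, 'bar': 28, 'baz': 146}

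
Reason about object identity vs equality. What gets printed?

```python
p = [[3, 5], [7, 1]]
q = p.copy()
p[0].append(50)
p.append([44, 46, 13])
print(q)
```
[[3, 5, 50], [7, 1]]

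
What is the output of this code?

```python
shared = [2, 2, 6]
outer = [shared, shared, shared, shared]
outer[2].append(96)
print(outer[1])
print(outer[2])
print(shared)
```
[2, 2, 6, 96]
[2, 2, 6, 96]
[2, 2, 6, 96]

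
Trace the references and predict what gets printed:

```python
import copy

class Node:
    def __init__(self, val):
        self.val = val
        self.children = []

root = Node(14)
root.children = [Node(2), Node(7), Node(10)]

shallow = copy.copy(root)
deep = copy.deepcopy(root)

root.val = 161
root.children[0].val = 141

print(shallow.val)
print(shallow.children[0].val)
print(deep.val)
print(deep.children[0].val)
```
14
141
14
2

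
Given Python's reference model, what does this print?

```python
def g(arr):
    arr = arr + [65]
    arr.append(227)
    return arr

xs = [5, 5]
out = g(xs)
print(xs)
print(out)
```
[5, 5]
[5, 5, 65, 227]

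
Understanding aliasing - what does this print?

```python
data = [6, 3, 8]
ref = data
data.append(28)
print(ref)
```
[6, 3, 8, 28]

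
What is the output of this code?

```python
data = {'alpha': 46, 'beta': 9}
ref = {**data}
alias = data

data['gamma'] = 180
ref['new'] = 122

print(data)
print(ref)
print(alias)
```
{'alpha': 46, 'beta': 9, 'gamma': 180}
{'alpha': 46, 'beta': 9, 'new': 122}
{'alpha': 46, 'beta': 9, 'gamma': 180}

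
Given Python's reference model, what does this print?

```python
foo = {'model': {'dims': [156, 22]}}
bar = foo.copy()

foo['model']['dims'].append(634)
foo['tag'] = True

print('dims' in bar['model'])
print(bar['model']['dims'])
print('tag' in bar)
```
True
[156, 22, 634]
False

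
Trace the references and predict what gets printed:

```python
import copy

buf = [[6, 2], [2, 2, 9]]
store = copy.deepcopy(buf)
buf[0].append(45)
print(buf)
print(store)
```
[[6, 2, 45], [2, 2, 9]]
[[6, 2], [2, 2, 9]]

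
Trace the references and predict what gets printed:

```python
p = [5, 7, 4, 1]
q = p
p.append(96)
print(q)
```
[5, 7, 4, 1, 96]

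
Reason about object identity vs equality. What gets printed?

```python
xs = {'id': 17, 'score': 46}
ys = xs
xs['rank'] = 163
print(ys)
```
{'id': 17, 'score': 46, 'rank': 163}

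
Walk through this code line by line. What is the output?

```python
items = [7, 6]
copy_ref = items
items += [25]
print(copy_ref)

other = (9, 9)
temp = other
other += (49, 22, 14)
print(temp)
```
[7, 6, 25]
(9, 9)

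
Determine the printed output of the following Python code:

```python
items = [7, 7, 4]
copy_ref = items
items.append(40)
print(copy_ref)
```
[7, 7, 4, 40]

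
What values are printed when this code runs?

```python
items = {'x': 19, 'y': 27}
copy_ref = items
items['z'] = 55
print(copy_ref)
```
{'x': 19, 'y': 27, 'z': 55}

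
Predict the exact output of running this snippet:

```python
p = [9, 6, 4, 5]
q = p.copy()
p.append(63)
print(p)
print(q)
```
[9, 6, 4, 5, 63]
[9, 6, 4, 5]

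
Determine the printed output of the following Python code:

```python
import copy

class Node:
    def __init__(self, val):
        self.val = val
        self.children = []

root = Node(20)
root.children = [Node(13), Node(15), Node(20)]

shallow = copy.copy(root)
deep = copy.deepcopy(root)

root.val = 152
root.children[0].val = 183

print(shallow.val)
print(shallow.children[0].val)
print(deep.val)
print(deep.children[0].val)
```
20
183
20
13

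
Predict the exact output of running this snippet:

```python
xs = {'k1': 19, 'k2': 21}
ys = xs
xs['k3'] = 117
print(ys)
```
{'k1': 19, 'k2': 21, 'k3': 117}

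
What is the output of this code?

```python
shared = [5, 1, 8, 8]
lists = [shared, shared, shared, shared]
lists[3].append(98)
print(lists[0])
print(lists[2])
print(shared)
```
[5, 1, 8, 8, 98]
[5, 1, 8, 8, 98]
[5, 1, 8, 8, 98]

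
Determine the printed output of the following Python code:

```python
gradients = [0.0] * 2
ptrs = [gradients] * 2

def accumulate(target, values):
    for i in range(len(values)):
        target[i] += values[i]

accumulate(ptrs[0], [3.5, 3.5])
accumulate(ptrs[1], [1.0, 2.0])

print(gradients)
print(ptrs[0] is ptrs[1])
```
[4.5, 5.5]
True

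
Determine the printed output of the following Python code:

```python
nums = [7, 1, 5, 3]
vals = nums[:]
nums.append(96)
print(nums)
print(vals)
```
[7, 1, 5, 3, 96]
[7, 1, 5, 3]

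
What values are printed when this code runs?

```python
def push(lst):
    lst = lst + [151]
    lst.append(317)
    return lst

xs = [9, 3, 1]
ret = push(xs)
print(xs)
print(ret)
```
[9, 3, 1]
[9, 3, 1, 151, 317]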